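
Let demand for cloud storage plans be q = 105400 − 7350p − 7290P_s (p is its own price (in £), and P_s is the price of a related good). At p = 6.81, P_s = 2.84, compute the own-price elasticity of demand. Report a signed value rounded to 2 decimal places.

-1.44

At the given values, q = 105400 − 7350(6.81) − 7290(2.84) = 34642.9.
∂q/∂p = −7350.
E = (-7350) × (6.81/34642.9) = -1.4448…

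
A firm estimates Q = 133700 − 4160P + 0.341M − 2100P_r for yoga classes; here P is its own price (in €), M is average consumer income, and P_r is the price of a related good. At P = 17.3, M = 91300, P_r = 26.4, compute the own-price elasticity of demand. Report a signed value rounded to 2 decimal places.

-1.92

At the given values, Q = 133700 − 4160(17.3) + 0.341(91300) − 2100(26.4) = 37425.3.
∂Q/∂P = −4160.
E = (-4160) × (17.3/37425.3) = -1.9229…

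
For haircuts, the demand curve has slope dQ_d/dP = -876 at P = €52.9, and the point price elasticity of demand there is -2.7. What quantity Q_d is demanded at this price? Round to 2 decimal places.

Ed = (dQ_d/dP)·(P/Q_d) ⇒ Q_d = (dQ_d/dP)·P/Ed = (-876)·52.9/(-2.7) = 17163.1111…

17163.11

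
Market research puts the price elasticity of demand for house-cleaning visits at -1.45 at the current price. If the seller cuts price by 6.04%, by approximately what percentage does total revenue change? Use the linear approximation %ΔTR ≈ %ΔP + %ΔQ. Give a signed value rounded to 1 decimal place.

+2.7%

%ΔQ ≈ Ed × %ΔP = (-1.45) × (-6.04%) = +8.7580%
%ΔTR ≈ %ΔP + %ΔQ = (-6.04%) + (+8.7580%) = +2.7180%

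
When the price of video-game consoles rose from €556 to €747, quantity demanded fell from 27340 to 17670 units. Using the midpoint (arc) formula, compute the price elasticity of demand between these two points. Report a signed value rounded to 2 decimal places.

%ΔQ = (17670 − 27340) / [(27340 + 17670)/2] = -9670/22505 = -0.429682…
%ΔP = (747 − 556) / [(556 + 747)/2] = 191/651.5 = 0.293169…
Arc Ed = %ΔQ / %ΔP = (-9670/22505) / (191/651.5) = -1.4656…

-1.47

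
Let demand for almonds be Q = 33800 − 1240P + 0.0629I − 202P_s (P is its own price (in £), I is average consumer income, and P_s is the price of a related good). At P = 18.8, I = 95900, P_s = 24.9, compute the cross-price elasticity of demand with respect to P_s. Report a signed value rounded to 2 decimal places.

-0.44

At the given values, Q = 33800 − 1240(18.8) + 0.0629(95900) − 202(24.9) = 11490.31.
∂Q/∂P_s = -202.
E = (-202) × (24.9/11490.31) = -0.4377…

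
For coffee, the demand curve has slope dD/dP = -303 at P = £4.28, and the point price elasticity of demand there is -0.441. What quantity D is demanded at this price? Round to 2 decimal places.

Ed = (dD/dP)·(P/D) ⇒ D = (dD/dP)·P/Ed = (-303)·4.28/(-0.441) = 2940.6802…

2940.68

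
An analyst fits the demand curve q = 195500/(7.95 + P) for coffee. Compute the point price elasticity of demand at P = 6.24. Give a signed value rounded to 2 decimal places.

dq/dP = −195500/(7.95 + P)² = -970.917. At P = 6.24, q = 13777.3.
Ed = (dq/dP)·(P/q) = (-970.917) × (6.24/13777.3) = -0.4397…

-0.44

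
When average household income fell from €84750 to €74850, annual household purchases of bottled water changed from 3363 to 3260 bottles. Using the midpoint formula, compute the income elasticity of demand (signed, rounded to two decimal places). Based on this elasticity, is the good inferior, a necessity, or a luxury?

%ΔQ = (3260 − 3363)/[( 3363 + 3260)/2] = -103/3311.5 = -0.031103…
%ΔIncome = (74850 − 84750)/[( 84750 + 74850)/2] = -9900/79800 = -0.124060…
E_income = (-103/3311.5) / (-9900/79800) = 0.2507…
0 < E_income < 1 ⇒ normal good, necessity.

0.25; necessity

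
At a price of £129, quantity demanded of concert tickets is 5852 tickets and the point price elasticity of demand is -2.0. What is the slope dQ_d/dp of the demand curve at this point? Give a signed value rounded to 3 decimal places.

-90.729

Ed = (dQ_d/dp)·(p/Q_d) ⇒ dQ_d/dp = Ed·Q_d/p = (-2.0)·5852/129 = -90.72868…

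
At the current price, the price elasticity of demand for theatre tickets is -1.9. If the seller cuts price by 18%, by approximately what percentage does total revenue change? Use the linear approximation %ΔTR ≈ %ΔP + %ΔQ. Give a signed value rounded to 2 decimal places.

+16.20%

%ΔQ ≈ Ed × %ΔP = (-1.9) × (-18%) = +34.2000%
%ΔTR ≈ %ΔP + %ΔQ = (-18%) + (+34.2000%) = +16.2000%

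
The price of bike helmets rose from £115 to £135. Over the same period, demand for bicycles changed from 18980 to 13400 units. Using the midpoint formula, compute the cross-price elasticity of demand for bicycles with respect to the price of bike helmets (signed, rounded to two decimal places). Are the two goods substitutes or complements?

-2.15; complements

%ΔQ_{bicycles} = (13400 − 18980)/avg = -5580/16190 = -0.344657…
%ΔP_{bike helmets} = (135 − 115)/avg = 20/125 = 0.16
E_cross = (-5580/16190) / (20/125) = -2.1541…
E_cross < 0 ⇒ the goods are complements.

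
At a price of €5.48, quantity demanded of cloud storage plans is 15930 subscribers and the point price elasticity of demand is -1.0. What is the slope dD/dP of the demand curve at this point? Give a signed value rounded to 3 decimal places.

Ed = (dD/dP)·(P/D) ⇒ dD/dP = Ed·D/P = (-1.0)·15930/5.48 = -2906.93430…

-2906.934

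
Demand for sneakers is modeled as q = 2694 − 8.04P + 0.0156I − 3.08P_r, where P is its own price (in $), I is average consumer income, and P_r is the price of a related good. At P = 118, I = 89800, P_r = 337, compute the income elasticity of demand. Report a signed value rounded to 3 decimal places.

0.664

At the given values, q = 2694 − 8.04(118) + 0.0156(89800) − 3.08(337) = 2108.2.
∂q/∂I = 0.0156.
E = (0.0156) × (89800/2108.2) = 0.66449…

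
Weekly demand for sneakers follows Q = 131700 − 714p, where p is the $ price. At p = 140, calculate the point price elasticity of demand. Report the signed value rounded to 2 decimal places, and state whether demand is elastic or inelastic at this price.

dQ/dp = −714. At p = 140, Q = 131700 − 714(140) = 31740.
Ed = (dQ/dp)·(p/Q) = −714 × (140/31740) = -3.1493…
|Ed| = 3.15 > 1, so demand is elastic.

-3.15; elastic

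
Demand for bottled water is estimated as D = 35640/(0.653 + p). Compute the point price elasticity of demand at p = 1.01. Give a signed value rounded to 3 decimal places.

-0.607

dD/dp = −35640/(0.653 + p)² = -12887. At p = 1.01, D = 21431.1.
Ed = (dD/dp)·(p/D) = (-12887) × (1.01/21431.1) = -0.60733…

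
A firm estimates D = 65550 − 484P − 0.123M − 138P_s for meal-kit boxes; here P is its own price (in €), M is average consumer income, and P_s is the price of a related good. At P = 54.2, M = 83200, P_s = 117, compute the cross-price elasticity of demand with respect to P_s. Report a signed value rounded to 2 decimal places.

At the given values, D = 65550 − 484(54.2) − 0.123(83200) − 138(117) = 12937.6.
∂D/∂P_s = -138.
E = (-138) × (117/12937.6) = -1.2479…

-1.25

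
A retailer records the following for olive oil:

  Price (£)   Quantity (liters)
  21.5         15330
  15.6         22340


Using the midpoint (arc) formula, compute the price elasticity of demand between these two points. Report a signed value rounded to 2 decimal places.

-1.17

%ΔQ = (22340 − 15330) / [(15330 + 22340)/2] = 7010/18835 = 0.372179…
%ΔP = (15.6 − 21.5) / [(21.5 + 15.6)/2] = -5.9/18.55 = -0.318059…
Arc Ed = %ΔQ / %ΔP = (7010/18835) / (-5.9/18.55) = -1.1701…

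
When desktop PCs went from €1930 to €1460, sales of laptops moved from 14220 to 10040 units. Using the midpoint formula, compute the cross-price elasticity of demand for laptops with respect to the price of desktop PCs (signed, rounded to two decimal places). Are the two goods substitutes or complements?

1.24; substitutes

%ΔQ_{laptops} = (10040 − 14220)/avg = -4180/12130 = -0.344600…
%ΔP_{desktop PCs} = (1460 − 1930)/avg = -470/1695 = -0.277286…
E_cross = (-4180/12130) / (-470/1695) = 1.2427…
E_cross > 0 ⇒ the goods are substitutes.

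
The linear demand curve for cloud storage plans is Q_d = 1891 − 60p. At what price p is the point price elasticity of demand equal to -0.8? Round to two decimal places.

Ed = −60p/(1891 − 60p). Set this equal to -0.8:
60p = 0.8·(1891 − 60p) ⇒ 60p(1 + 0.8) = 0.8·1891
p = 0.8·1891 / (60·1.8) = 14.0074…

14.01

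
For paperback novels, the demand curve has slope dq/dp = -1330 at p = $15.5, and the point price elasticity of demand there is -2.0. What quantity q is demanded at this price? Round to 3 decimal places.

Ed = (dq/dp)·(p/q) ⇒ q = (dq/dp)·p/Ed = (-1330)·15.5/(-2.0) = 10307.5

10307.500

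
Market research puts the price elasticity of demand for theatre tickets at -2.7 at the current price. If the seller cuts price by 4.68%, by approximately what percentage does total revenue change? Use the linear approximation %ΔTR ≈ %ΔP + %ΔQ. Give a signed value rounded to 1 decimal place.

%ΔQ ≈ Ed × %ΔP = (-2.7) × (-4.68%) = +12.6360%
%ΔTR ≈ %ΔP + %ΔQ = (-4.68%) + (+12.6360%) = +7.9560%

+8.0%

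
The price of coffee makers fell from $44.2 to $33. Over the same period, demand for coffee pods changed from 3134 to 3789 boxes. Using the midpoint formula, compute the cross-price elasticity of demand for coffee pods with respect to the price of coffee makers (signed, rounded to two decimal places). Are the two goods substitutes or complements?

%ΔQ_{coffee pods} = (3789 − 3134)/avg = 655/3461.5 = 0.189224…
%ΔP_{coffee makers} = (33 − 44.2)/avg = -11.2/38.6 = -0.290155…
E_cross = (655/3461.5) / (-11.2/38.6) = -0.6521…
E_cross < 0 ⇒ the goods are complements.

-0.65; complements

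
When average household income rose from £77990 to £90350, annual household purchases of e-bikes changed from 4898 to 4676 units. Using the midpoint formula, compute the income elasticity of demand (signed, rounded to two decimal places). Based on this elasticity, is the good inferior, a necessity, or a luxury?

%ΔQ = (4676 − 4898)/[( 4898 + 4676)/2] = -222/4787 = -0.046375…
%ΔIncome = (90350 − 77990)/[( 77990 + 90350)/2] = 12360/84170 = 0.146845…
E_income = (-222/4787) / (12360/84170) = -0.3158…
E_income < 0 ⇒ inferior good.

-0.32; inferior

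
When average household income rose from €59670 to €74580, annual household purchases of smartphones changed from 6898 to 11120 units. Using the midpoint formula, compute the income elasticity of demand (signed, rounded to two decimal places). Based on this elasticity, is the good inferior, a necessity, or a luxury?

2.11; luxury

%ΔQ = (11120 − 6898)/[( 6898 + 11120)/2] = 4222/9009 = 0.468642…
%ΔIncome = (74580 − 59670)/[( 59670 + 74580)/2] = 14910/67125 = 0.222122…
E_income = (4222/9009) / (14910/67125) = 2.1098…
E_income > 1 ⇒ normal good, luxury.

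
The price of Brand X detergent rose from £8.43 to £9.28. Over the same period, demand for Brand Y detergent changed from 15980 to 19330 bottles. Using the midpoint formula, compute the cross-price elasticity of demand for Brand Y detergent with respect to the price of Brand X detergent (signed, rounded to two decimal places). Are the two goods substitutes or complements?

%ΔQ_{Brand Y detergent} = (19330 − 15980)/avg = 3350/17655 = 0.189747…
%ΔP_{Brand X detergent} = (9.28 − 8.43)/avg = 0.85/8.855 = 0.095990…
E_cross = (3350/17655) / (0.85/8.855) = 1.9767…
E_cross > 0 ⇒ the goods are substitutes.

1.98; substitutes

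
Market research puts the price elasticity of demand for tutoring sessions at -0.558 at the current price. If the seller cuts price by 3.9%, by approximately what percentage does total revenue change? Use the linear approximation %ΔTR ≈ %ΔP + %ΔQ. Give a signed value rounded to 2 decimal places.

-1.72%

%ΔQ ≈ Ed × %ΔP = (-0.558) × (-3.9%) = +2.1762%
%ΔTR ≈ %ΔP + %ΔQ = (-3.9%) + (+2.1762%) = -1.7238%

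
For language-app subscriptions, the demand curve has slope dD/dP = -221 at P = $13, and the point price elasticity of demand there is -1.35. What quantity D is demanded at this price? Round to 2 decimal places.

2128.15

Ed = (dD/dP)·(P/D) ⇒ D = (dD/dP)·P/Ed = (-221)·13/(-1.35) = 2128.1481…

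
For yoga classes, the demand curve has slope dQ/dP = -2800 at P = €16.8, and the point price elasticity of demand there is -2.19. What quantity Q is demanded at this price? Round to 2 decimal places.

Ed = (dQ/dP)·(P/Q) ⇒ Q = (dQ/dP)·P/Ed = (-2800)·16.8/(-2.19) = 21479.4520…

21479.45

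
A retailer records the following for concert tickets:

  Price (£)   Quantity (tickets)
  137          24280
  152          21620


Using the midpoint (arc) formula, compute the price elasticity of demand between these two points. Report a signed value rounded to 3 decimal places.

%ΔQ = (21620 − 24280) / [(24280 + 21620)/2] = -2660/22950 = -0.115904…
%ΔP = (152 − 137) / [(137 + 152)/2] = 15/144.5 = 0.103806…
Arc Ed = %ΔQ / %ΔP = (-2660/22950) / (15/144.5) = -1.11654…

-1.117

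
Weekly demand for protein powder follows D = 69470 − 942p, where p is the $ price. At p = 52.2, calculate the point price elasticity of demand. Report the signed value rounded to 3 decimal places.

-2.423

dD/dp = −942. At p = 52.2, D = 69470 − 942(52.2) = 20297.6.
Ed = (dD/dp)·(p/D) = −942 × (52.2/20297.6) = -2.42257…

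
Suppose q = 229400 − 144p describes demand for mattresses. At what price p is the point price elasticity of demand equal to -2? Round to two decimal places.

Ed = −144p/(229400 − 144p). Set this equal to -2:
144p = 2·(229400 − 144p) ⇒ 144p(1 + 2) = 2·229400
p = 2·229400 / (144·3) = 1062.0370…

1062.04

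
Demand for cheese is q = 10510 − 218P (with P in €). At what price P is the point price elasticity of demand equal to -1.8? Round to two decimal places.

30.99

Ed = −218P/(10510 − 218P). Set this equal to -1.8:
218P = 1.8·(10510 − 218P) ⇒ 218P(1 + 1.8) = 1.8·10510
P = 1.8·10510 / (218·2.8) = 30.9927…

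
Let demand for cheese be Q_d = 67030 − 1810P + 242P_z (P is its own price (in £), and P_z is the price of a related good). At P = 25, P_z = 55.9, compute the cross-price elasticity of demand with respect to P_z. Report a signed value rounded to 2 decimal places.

0.38

At the given values, Q_d = 67030 − 1810(25) + 242(55.9) = 35307.8.
∂Q_d/∂P_z = 242.
E = (242) × (55.9/35307.8) = 0.3831…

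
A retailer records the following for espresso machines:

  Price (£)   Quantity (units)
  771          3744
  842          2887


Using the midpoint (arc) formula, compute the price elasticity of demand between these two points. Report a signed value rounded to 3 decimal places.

-2.936

%ΔQ = (2887 − 3744) / [(3744 + 2887)/2] = -857/3315.5 = -0.258482…
%ΔP = (842 − 771) / [(771 + 842)/2] = 71/806.5 = 0.088034…
Arc Ed = %ΔQ / %ΔP = (-857/3315.5) / (71/806.5) = -2.93614…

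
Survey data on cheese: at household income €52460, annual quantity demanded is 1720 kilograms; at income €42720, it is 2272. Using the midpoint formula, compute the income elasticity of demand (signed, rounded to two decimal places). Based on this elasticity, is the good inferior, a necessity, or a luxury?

%ΔQ = (2272 − 1720)/[( 1720 + 2272)/2] = 552/1996 = 0.276553…
%ΔIncome = (42720 − 52460)/[( 52460 + 42720)/2] = -9740/47590 = -0.204664…
E_income = (552/1996) / (-9740/47590) = -1.3512…
E_income < 0 ⇒ inferior good.

-1.35; inferior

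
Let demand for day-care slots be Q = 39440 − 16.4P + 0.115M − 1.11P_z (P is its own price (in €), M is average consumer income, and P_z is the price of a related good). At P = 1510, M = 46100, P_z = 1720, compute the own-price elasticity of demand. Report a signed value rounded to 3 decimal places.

At the given values, Q = 39440 − 16.4(1510) + 0.115(46100) − 1.11(1720) = 18068.3.
∂Q/∂P = −16.4.
E = (-16.4) × (1510/18068.3) = -1.37057…

-1.371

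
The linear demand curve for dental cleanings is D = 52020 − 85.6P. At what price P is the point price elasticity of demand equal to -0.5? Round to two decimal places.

202.57

Ed = −85.6P/(52020 − 85.6P). Set this equal to -0.5:
85.6P = 0.5·(52020 − 85.6P) ⇒ 85.6P(1 + 0.5) = 0.5·52020
P = 0.5·52020 / (85.6·1.5) = 202.5700…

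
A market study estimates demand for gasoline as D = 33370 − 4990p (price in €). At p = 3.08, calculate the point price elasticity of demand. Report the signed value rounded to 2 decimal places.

-0.85

dD/dp = −4990. At p = 3.08, D = 33370 − 4990(3.08) = 18000.8.
Ed = (dD/dp)·(p/D) = −4990 × (3.08/18000.8) = -0.8538…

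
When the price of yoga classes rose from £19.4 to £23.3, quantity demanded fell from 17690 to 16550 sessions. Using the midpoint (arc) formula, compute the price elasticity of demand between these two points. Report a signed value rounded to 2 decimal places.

-0.36

%ΔQ = (16550 − 17690) / [(17690 + 16550)/2] = -1140/17120 = -0.066588…
%ΔP = (23.3 − 19.4) / [(19.4 + 23.3)/2] = 3.9/21.35 = 0.182669…
Arc Ed = %ΔQ / %ΔP = (-1140/17120) / (3.9/21.35) = -0.3645…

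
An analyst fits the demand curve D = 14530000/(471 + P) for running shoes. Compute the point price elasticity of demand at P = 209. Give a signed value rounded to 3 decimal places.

-0.307

dD/dP = −14530000/(471 + P)² = -31.423. At P = 209, D = 21367.6.
Ed = (dD/dP)·(P/D) = (-31.423) × (209/21367.6) = -0.30735…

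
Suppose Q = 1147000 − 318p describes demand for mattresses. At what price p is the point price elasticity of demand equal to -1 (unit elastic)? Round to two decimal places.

Ed = −318p/(1147000 − 318p). Set this equal to -1:
318p = 1·(1147000 − 318p) ⇒ 318p(1 + 1) = 1·1147000
p = 1·1147000 / (318·2) = 1803.4591…

1803.46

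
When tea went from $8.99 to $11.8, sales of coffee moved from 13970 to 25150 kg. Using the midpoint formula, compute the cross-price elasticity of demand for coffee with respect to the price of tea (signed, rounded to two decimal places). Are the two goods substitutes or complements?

%ΔQ_{coffee} = (25150 − 13970)/avg = 11180/19560 = 0.571574…
%ΔP_{tea} = (11.8 − 8.99)/avg = 2.81/10.395 = 0.270322…
E_cross = (11180/19560) / (2.81/10.395) = 2.1144…
E_cross > 0 ⇒ the goods are substitutes.

2.11; substitutes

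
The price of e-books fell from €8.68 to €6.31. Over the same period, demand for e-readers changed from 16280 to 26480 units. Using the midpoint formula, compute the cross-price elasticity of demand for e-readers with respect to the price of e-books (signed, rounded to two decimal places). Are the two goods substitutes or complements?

%ΔQ_{e-readers} = (26480 − 16280)/avg = 10200/21380 = 0.477081…
%ΔP_{e-books} = (6.31 − 8.68)/avg = -2.37/7.495 = -0.316210…
E_cross = (10200/21380) / (-2.37/7.495) = -1.5087…
E_cross < 0 ⇒ the goods are complements.

-1.51; complements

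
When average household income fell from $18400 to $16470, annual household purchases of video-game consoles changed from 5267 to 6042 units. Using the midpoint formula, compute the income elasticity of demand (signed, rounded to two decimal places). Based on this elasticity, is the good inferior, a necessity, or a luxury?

%ΔQ = (6042 − 5267)/[( 5267 + 6042)/2] = 775/5654.5 = 0.137058…
%ΔIncome = (16470 − 18400)/[( 18400 + 16470)/2] = -1930/17435 = -0.110696…
E_income = (775/5654.5) / (-1930/17435) = -1.2381…
E_income < 0 ⇒ inferior good.

-1.24; inferior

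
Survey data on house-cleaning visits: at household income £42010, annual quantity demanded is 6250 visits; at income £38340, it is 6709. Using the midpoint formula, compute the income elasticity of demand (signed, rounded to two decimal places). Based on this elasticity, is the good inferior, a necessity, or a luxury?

%ΔQ = (6709 − 6250)/[( 6250 + 6709)/2] = 459/6479.5 = 0.070838…
%ΔIncome = (38340 − 42010)/[( 42010 + 38340)/2] = -3670/40175 = -0.091350…
E_income = (459/6479.5) / (-3670/40175) = -0.7754…
E_income < 0 ⇒ inferior good.

-0.78; inferior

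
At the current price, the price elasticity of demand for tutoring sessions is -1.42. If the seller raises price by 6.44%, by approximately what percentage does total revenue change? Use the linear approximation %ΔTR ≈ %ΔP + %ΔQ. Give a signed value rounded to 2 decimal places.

%ΔQ ≈ Ed × %ΔP = (-1.42) × (+6.44%) = -9.1448%
%ΔTR ≈ %ΔP + %ΔQ = (+6.44%) + (-9.1448%) = -2.7048%

-2.70%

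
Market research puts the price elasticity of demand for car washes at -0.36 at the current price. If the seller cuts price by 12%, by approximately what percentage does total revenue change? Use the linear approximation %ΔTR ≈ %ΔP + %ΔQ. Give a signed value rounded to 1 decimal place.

%ΔQ ≈ Ed × %ΔP = (-0.36) × (-12%) = +4.3200%
%ΔTR ≈ %ΔP + %ΔQ = (-12%) + (+4.3200%) = -7.6800%

-7.7%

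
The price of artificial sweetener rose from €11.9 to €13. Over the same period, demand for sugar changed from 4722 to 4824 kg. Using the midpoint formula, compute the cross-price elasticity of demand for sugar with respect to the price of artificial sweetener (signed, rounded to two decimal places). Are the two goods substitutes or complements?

0.24; substitutes

%ΔQ_{sugar} = (4824 − 4722)/avg = 102/4773 = 0.021370…
%ΔP_{artificial sweetener} = (13 − 11.9)/avg = 1.1/12.45 = 0.088353…
E_cross = (102/4773) / (1.1/12.45) = 0.2418…
E_cross > 0 ⇒ the goods are substitutes.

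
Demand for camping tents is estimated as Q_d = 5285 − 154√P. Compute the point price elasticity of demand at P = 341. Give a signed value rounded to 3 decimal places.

dQ_d/dP = −154/(2√P) = -4.16978. At P = 341, Q_d = 2441.21.
Ed = (dQ_d/dP)·(P/Q_d) = (-4.16978) × (341/2441.21) = -0.58245…

-0.582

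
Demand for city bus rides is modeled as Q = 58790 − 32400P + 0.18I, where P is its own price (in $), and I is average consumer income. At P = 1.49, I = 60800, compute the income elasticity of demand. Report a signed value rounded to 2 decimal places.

0.51

At the given values, Q = 58790 − 32400(1.49) + 0.18(60800) = 21458.
∂Q/∂I = 0.18.
E = (0.18) × (60800/21458) = 0.5100…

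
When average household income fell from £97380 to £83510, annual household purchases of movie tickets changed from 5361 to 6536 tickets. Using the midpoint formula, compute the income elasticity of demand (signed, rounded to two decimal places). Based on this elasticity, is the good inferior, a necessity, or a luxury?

-1.29; inferior

%ΔQ = (6536 − 5361)/[( 5361 + 6536)/2] = 1175/5948.5 = 0.197528…
%ΔIncome = (83510 − 97380)/[( 97380 + 83510)/2] = -13870/90445 = -0.153352…
E_income = (1175/5948.5) / (-13870/90445) = -1.2880…
E_income < 0 ⇒ inferior good.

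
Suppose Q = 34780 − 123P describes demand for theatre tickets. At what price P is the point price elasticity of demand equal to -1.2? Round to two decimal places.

154.24

Ed = −123P/(34780 − 123P). Set this equal to -1.2:
123P = 1.2·(34780 − 123P) ⇒ 123P(1 + 1.2) = 1.2·34780
P = 1.2·34780 / (123·2.2) = 154.2350…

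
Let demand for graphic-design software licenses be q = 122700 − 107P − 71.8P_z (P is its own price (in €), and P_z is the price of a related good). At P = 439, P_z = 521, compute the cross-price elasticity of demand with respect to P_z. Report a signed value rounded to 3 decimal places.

At the given values, q = 122700 − 107(439) − 71.8(521) = 38319.2.
∂q/∂P_z = -71.8.
E = (-71.8) × (521/38319.2) = -0.97621…

-0.976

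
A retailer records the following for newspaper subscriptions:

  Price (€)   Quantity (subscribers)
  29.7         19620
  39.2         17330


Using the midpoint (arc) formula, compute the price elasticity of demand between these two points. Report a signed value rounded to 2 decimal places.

-0.45

%ΔQ = (17330 − 19620) / [(19620 + 17330)/2] = -2290/18475 = -0.123951…
%ΔP = (39.2 − 29.7) / [(29.7 + 39.2)/2] = 9.5/34.45 = 0.275761…
Arc Ed = %ΔQ / %ΔP = (-2290/18475) / (9.5/34.45) = -0.4494…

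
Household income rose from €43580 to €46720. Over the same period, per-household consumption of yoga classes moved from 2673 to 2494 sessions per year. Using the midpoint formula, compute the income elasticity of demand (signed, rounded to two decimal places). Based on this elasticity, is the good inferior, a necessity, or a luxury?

-1.00; inferior

%ΔQ = (2494 − 2673)/[( 2673 + 2494)/2] = -179/2583.5 = -0.069285…
%ΔIncome = (46720 − 43580)/[( 43580 + 46720)/2] = 3140/45150 = 0.069545…
E_income = (-179/2583.5) / (3140/45150) = -0.9962…
E_income < 0 ⇒ inferior good.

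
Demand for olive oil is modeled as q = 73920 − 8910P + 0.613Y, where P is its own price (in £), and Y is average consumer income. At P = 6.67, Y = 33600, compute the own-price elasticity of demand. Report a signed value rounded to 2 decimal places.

At the given values, q = 73920 − 8910(6.67) + 0.613(33600) = 35087.1.
∂q/∂P = −8910.
E = (-8910) × (6.67/35087.1) = -1.6937…

-1.69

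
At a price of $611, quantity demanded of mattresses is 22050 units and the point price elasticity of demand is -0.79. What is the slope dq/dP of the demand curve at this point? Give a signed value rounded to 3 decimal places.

Ed = (dq/dP)·(P/q) ⇒ dq/dP = Ed·q/P = (-0.79)·22050/611 = -28.50981…

-28.510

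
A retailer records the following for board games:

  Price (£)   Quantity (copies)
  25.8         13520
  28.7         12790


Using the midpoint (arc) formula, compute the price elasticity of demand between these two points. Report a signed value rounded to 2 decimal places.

-0.52

%ΔQ = (12790 − 13520) / [(13520 + 12790)/2] = -730/13155 = -0.055492…
%ΔP = (28.7 − 25.8) / [(25.8 + 28.7)/2] = 2.9/27.25 = 0.106422…
Arc Ed = %ΔQ / %ΔP = (-730/13155) / (2.9/27.25) = -0.5214…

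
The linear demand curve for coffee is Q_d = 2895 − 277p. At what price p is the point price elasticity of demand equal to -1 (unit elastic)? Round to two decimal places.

Ed = −277p/(2895 − 277p). Set this equal to -1:
277p = 1·(2895 − 277p) ⇒ 277p(1 + 1) = 1·2895
p = 1·2895 / (277·2) = 5.2256…

5.23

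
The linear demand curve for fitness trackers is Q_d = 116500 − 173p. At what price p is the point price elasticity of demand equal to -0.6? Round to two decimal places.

252.53

Ed = −173p/(116500 − 173p). Set this equal to -0.6:
173p = 0.6·(116500 − 173p) ⇒ 173p(1 + 0.6) = 0.6·116500
p = 0.6·116500 / (173·1.6) = 252.5289…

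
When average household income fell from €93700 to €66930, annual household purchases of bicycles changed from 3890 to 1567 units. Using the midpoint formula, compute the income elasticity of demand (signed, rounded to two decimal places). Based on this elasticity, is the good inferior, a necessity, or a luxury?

2.55; luxury

%ΔQ = (1567 − 3890)/[( 3890 + 1567)/2] = -2323/2728.5 = -0.851383…
%ΔIncome = (66930 − 93700)/[( 93700 + 66930)/2] = -26770/80315 = -0.333312…
E_income = (-2323/2728.5) / (-26770/80315) = 2.5543…
E_income > 1 ⇒ normal good, luxury.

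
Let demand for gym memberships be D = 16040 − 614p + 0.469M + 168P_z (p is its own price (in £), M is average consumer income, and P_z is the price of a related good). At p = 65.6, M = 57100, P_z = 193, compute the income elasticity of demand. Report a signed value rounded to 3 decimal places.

0.766

At the given values, D = 16040 − 614(65.6) + 0.469(57100) + 168(193) = 34965.5.
∂D/∂M = 0.469.
E = (0.469) × (57100/34965.5) = 0.76589…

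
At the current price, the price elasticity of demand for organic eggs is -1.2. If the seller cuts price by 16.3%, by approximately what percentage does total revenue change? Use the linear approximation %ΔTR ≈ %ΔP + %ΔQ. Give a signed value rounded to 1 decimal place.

+3.3%

%ΔQ ≈ Ed × %ΔP = (-1.2) × (-16.3%) = +19.5600%
%ΔTR ≈ %ΔP + %ΔQ = (-16.3%) + (+19.5600%) = +3.2600%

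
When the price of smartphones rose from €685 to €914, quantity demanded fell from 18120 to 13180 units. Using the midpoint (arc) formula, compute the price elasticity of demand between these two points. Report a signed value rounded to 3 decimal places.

%ΔQ = (13180 − 18120) / [(18120 + 13180)/2] = -4940/15650 = -0.315654…
%ΔP = (914 − 685) / [(685 + 914)/2] = 229/799.5 = 0.286429…
Arc Ed = %ΔQ / %ΔP = (-4940/15650) / (229/799.5) = -1.10203…

-1.102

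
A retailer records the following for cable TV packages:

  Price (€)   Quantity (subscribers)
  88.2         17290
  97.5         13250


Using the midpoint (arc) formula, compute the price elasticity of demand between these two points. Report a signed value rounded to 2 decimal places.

%ΔQ = (13250 − 17290) / [(17290 + 13250)/2] = -4040/15270 = -0.264571…
%ΔP = (97.5 − 88.2) / [(88.2 + 97.5)/2] = 9.3/92.85 = 0.100161…
Arc Ed = %ΔQ / %ΔP = (-4040/15270) / (9.3/92.85) = -2.6414…

-2.64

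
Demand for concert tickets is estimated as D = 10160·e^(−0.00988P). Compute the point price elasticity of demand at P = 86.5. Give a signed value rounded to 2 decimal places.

dD/dP = −0.00988·D = -42.7065. At P = 86.5, D = 4322.52.
Ed = (dD/dP)·(P/D) = (-42.7065) × (86.5/4322.52) = -0.8546…

-0.85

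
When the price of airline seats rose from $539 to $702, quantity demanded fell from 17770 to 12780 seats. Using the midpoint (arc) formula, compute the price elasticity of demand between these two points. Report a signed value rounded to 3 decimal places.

%ΔQ = (12780 − 17770) / [(17770 + 12780)/2] = -4990/15275 = -0.326677…
%ΔP = (702 − 539) / [(539 + 702)/2] = 163/620.5 = 0.262691…
Arc Ed = %ΔQ / %ΔP = (-4990/15275) / (163/620.5) = -1.24357…

-1.244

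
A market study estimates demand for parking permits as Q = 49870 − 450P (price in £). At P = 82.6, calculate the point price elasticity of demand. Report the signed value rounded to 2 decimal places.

dQ/dP = −450. At P = 82.6, Q = 49870 − 450(82.6) = 12700.
Ed = (dQ/dP)·(P/Q) = −450 × (82.6/12700) = -2.9267…

-2.93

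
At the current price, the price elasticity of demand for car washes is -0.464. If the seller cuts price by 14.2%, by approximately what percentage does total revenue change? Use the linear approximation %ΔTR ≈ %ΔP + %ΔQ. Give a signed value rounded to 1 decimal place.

-7.6%

%ΔQ ≈ Ed × %ΔP = (-0.464) × (-14.2%) = +6.5888%
%ΔTR ≈ %ΔP + %ΔQ = (-14.2%) + (+6.5888%) = -7.6112%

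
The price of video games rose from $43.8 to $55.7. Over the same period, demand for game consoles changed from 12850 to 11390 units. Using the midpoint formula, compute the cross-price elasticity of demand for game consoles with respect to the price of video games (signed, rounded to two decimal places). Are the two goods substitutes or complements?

-0.50; complements

%ΔQ_{game consoles} = (11390 − 12850)/avg = -1460/12120 = -0.120462…
%ΔP_{video games} = (55.7 − 43.8)/avg = 11.9/49.75 = 0.239195…
E_cross = (-1460/12120) / (11.9/49.75) = -0.5036…
E_cross < 0 ⇒ the goods are complements.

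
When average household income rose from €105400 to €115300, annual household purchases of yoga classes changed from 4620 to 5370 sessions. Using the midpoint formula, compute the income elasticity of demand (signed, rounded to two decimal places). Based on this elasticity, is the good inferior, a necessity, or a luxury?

1.67; luxury

%ΔQ = (5370 − 4620)/[( 4620 + 5370)/2] = 750/4995 = 0.150150…
%ΔIncome = (115300 − 105400)/[( 105400 + 115300)/2] = 9900/110350 = 0.089714…
E_income = (750/4995) / (9900/110350) = 1.6736…
E_income > 1 ⇒ normal good, luxury.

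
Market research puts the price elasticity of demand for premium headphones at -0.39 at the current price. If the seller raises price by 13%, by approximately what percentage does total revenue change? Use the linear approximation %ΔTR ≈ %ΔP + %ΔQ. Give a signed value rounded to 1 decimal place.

%ΔQ ≈ Ed × %ΔP = (-0.39) × (+13%) = -5.0700%
%ΔTR ≈ %ΔP + %ΔQ = (+13%) + (-5.0700%) = +7.9300%

+7.9%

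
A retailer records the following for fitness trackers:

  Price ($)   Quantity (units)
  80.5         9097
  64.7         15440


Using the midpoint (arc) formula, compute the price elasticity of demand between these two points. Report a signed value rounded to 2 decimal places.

%ΔQ = (15440 − 9097) / [(9097 + 15440)/2] = 6343/12268.5 = 0.517015…
%ΔP = (64.7 − 80.5) / [(80.5 + 64.7)/2] = -15.8/72.6 = -0.217630…
Arc Ed = %ΔQ / %ΔP = (6343/12268.5) / (-15.8/72.6) = -2.3756…

-2.38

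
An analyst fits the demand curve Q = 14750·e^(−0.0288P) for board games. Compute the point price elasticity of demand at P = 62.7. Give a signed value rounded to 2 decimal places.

dQ/dP = −0.0288·Q = -69.8157. At P = 62.7, Q = 2424.16.
Ed = (dQ/dP)·(P/Q) = (-69.8157) × (62.7/2424.16) = -1.8057…

-1.81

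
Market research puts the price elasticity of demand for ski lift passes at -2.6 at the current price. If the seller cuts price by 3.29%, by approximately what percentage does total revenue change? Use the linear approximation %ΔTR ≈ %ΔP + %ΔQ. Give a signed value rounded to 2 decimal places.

%ΔQ ≈ Ed × %ΔP = (-2.6) × (-3.29%) = +8.5540%
%ΔTR ≈ %ΔP + %ΔQ = (-3.29%) + (+8.5540%) = +5.2640%

+5.26%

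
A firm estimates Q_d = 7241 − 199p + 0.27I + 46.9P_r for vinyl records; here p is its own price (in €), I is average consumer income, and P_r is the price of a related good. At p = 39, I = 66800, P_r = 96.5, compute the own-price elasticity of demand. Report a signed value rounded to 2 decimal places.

At the given values, Q_d = 7241 − 199(39) + 0.27(66800) + 46.9(96.5) = 22041.85.
∂Q_d/∂p = −199.
E = (-199) × (39/22041.85) = -0.3521…

-0.35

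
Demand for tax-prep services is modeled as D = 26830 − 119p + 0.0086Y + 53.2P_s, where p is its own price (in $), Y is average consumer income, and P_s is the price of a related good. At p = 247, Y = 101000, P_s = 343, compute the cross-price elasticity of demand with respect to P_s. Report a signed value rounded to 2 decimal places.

1.10

At the given values, D = 26830 − 119(247) + 0.0086(101000) + 53.2(343) = 16553.2.
∂D/∂P_s = 53.2.
E = (53.2) × (343/16553.2) = 1.1023…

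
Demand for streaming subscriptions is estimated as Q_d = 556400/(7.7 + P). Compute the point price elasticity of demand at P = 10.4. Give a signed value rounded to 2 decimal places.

-0.57

dQ_d/dP = −556400/(7.7 + P)² = -1698.36. At P = 10.4, Q_d = 30740.3.
Ed = (dQ_d/dP)·(P/Q_d) = (-1698.36) × (10.4/30740.3) = -0.5745…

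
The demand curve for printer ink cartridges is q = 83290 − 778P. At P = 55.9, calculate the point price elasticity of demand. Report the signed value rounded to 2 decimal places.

dq/dP = −778. At P = 55.9, q = 83290 − 778(55.9) = 39799.8.
Ed = (dq/dP)·(P/q) = −778 × (55.9/39799.8) = -1.0927…

-1.09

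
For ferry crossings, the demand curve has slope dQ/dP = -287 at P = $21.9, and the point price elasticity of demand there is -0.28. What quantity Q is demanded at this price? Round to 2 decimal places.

Ed = (dQ/dP)·(P/Q) ⇒ Q = (dQ/dP)·P/Ed = (-287)·21.9/(-0.28) = 22447.5

22447.50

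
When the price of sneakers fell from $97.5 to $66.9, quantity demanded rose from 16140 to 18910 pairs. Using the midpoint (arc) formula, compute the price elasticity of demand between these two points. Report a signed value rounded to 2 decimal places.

%ΔQ = (18910 − 16140) / [(16140 + 18910)/2] = 2770/17525 = 0.158059…
%ΔP = (66.9 − 97.5) / [(97.5 + 66.9)/2] = -30.6/82.2 = -0.372262…
Arc Ed = %ΔQ / %ΔP = (2770/17525) / (-30.6/82.2) = -0.4245…

-0.42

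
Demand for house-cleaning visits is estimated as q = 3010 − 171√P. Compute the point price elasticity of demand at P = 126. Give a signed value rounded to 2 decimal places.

-0.88

dq/dP = −171/(2√P) = -7.61695. At P = 126, q = 1090.53.
Ed = (dq/dP)·(P/q) = (-7.61695) × (126/1090.53) = -0.8800…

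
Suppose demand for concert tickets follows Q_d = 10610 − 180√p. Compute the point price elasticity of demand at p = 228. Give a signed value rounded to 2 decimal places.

dQ_d/dp = −180/(2√p) = -5.9604. At p = 228, Q_d = 7892.06.
Ed = (dQ_d/dp)·(p/Q_d) = (-5.9604) × (228/7892.06) = -0.1721…

-0.17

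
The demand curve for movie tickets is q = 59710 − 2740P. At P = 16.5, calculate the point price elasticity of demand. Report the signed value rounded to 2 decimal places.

dq/dP = −2740. At P = 16.5, q = 59710 − 2740(16.5) = 14500.
Ed = (dq/dP)·(P/q) = −2740 × (16.5/14500) = -3.1179…

-3.12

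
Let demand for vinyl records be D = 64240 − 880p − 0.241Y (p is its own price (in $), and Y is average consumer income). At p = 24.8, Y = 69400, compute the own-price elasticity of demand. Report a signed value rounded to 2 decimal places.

At the given values, D = 64240 − 880(24.8) − 0.241(69400) = 25690.6.
∂D/∂p = −880.
E = (-880) × (24.8/25690.6) = -0.8494…

-0.85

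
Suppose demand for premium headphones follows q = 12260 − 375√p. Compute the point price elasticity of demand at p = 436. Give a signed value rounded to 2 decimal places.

-0.88

dq/dp = −375/(2√p) = -8.97962. At p = 436, q = 4429.77.
Ed = (dq/dp)·(p/q) = (-8.97962) × (436/4429.77) = -0.8838…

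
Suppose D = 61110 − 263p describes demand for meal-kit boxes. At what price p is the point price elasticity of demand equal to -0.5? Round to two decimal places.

Ed = −263p/(61110 − 263p). Set this equal to -0.5:
263p = 0.5·(61110 − 263p) ⇒ 263p(1 + 0.5) = 0.5·61110
p = 0.5·61110 / (263·1.5) = 77.4524…

77.45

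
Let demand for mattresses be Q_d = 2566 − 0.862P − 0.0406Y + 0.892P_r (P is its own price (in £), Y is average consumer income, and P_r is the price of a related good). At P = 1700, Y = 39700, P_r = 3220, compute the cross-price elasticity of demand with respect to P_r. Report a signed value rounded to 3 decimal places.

At the given values, Q_d = 2566 − 0.862(1700) − 0.0406(39700) + 0.892(3220) = 2361.02.
∂Q_d/∂P_r = 0.892.
E = (0.892) × (3220/2361.02) = 1.21652…

1.217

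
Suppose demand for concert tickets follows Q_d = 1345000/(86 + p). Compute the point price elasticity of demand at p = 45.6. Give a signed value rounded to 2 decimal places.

-0.35

dQ_d/dp = −1345000/(86 + p)² = -77.6623. At p = 45.6, Q_d = 10220.4.
Ed = (dQ_d/dp)·(p/Q_d) = (-77.6623) × (45.6/10220.4) = -0.3465…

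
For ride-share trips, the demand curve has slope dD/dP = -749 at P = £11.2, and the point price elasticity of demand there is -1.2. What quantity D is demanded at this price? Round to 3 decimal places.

6990.667

Ed = (dD/dP)·(P/D) ⇒ D = (dD/dP)·P/Ed = (-749)·11.2/(-1.2) = 6990.66666…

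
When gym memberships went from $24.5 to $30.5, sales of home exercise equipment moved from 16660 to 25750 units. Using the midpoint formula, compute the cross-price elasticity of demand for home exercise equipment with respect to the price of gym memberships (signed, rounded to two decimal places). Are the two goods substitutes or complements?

1.96; substitutes

%ΔQ_{home exercise equipment} = (25750 − 16660)/avg = 9090/21205 = 0.428672…
%ΔP_{gym memberships} = (30.5 − 24.5)/avg = 6/27.5 = 0.218181…
E_cross = (9090/21205) / (6/27.5) = 1.9647…
E_cross > 0 ⇒ the goods are substitutes.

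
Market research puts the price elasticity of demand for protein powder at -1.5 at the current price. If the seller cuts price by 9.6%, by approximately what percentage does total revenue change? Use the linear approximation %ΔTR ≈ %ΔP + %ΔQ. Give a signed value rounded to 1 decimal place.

+4.8%

%ΔQ ≈ Ed × %ΔP = (-1.5) × (-9.6%) = +14.4000%
%ΔTR ≈ %ΔP + %ΔQ = (-9.6%) + (+14.4000%) = +4.8000%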